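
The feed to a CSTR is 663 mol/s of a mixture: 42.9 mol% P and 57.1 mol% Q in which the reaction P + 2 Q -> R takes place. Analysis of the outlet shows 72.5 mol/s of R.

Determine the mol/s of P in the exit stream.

212 mol/s

For R: n = n₀ + 1ξ → 72.5 = 0 + 1ξ, giving ξ = 72.5 mol/s.
Outlet amounts (n = n₀ + ν ξ):
  P: 284.4 − 1(72.5) = 211.9
  Q: 378.6 − 2(72.5) = 233.6
  R: 0 + 1(72.5) = 72.5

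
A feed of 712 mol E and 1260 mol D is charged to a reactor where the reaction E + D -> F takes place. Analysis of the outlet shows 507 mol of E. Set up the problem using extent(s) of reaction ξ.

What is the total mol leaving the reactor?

For E: n = n₀ − 1ξ → 507 = 712 − 1ξ, giving ξ = 205 mol.
Outlet amounts (n = n₀ + ν ξ):
  E: 712 − 1(205) = 507
  D: 1260 − 1(205) = 1055
  F: 0 + 1(205) = 205
Total out = 507 + 1055 + 205 = 1767 mol.

1770 mol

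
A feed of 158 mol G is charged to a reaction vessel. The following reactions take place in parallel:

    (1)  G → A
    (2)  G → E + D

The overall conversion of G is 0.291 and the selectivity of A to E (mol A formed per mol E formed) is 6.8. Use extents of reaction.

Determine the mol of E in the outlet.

5.89 mol

Conversion of G: G consumed = 0.291 × 158 = 45.98 mol = 1ξ₁ + 1ξ₂.
Selectivity: 1ξ₁ / (1ξ₂) = 6.8 → ξ₁ = 6.8 ξ₂.
Substitute: (1·6.8 + 1) ξ₂ = 45.98 → ξ₂ = 5.895 mol, ξ₁ = 40.08 mol.
Outlet amounts (n = n₀ + Σ ν·ξ):
  G: 158 − 1(40.08) − 1(5.895) = 112
  A: 0 + 1(40.08) = 40.08
  E: 0 + 1(5.895) = 5.895
  D: 0 + 1(5.895) = 5.895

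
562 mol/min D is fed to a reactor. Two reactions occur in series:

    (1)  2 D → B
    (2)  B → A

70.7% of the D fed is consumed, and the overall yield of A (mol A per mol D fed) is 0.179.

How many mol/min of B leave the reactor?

98.1 mol/min

Conversion of D: D consumed = 2ξ₁ = 0.707 × 562 → ξ₁ = 198.7 mol/min.
Yield of A: 1ξ₂ / 562 = 0.179 → ξ₂ = 100.6 mol/min.
Outlet amounts (n = n₀ + Σ ν·ξ):
  D: 562 − 2(198.7) = 164.7
  B: 0 + 1(198.7) − 1(100.6) = 98.07
  A: 0 + 1(100.6) = 100.6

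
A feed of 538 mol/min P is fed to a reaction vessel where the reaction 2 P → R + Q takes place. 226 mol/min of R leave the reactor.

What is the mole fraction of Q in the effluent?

For R: n = n₀ + 1ξ → 226 = 0 + 1ξ, giving ξ = 226 mol/min.
Outlet amounts (n = n₀ + ν ξ):
  P: 538 − 2(226) = 86
  R: 0 + 1(226) = 226
  Q: 0 + 1(226) = 226
Total out = 538 mol/min; y_Q = 226 / 538 = 0.4201.

0.42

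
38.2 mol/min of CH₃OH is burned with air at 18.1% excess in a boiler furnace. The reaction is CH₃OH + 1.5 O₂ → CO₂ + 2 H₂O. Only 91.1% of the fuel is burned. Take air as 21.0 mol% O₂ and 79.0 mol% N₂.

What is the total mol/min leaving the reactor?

378 mol/min

Stoichiometric O₂ = 1.5 × 38.2 = 57.3 mol/min; O₂ fed = 57.3 × 1.181 = 67.67 mol/min.
N₂ fed = 67.67 × 79/21 = 254.6 mol/min.
Fuel reacted = 0.911 × 38.2 → ξ = 34.8 mol/min.
Outlet (n = n₀ + ν ξ):
  CH₃OH: 38.2 − 1(34.8) = 3.4
  O₂: 67.67 − 1.5(34.8) = 15.47
  N₂: 254.6 (inert)
  CO₂: 0 + 1(34.8) = 34.8
  H₂O: 0 + 2(34.8) = 69.6
Total out = 3.4 + 15.47 + 254.6 + 34.8 + 69.6 = 377.8 mol/min.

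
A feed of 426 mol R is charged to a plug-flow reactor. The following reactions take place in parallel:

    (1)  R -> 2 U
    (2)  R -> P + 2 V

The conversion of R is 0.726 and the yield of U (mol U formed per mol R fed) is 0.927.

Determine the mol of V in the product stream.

224 mol

Yield of U: 2ξ₁ / 426 = 0.927 → ξ₁ = 197.5 mol.
Conversion of R: 1ξ₁ + 1ξ₂ = 0.726 × 426 = 309.3 → ξ₂ = 111.8 mol.
Outlet amounts (n = n₀ + Σ ν·ξ):
  R: 426 − 1(197.5) − 1(111.8) = 116.7
  U: 0 + 2(197.5) = 394.9
  P: 0 + 1(111.8) = 111.8
  V: 0 + 2(111.8) = 223.6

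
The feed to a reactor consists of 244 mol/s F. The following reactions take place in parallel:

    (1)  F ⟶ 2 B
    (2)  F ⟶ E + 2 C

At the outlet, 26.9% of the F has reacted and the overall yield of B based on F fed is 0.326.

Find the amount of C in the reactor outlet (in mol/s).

Yield of B: 2ξ₁ / 244 = 0.326 → ξ₁ = 39.77 mol/s.
Conversion of F: 1ξ₁ + 1ξ₂ = 0.269 × 244 = 65.64 → ξ₂ = 25.86 mol/s.
Outlet amounts (n = n₀ + Σ ν·ξ):
  F: 244 − 1(39.77) − 1(25.86) = 178.4
  B: 0 + 2(39.77) = 79.54
  E: 0 + 1(25.86) = 25.86
  C: 0 + 2(25.86) = 51.73

51.7 mol/s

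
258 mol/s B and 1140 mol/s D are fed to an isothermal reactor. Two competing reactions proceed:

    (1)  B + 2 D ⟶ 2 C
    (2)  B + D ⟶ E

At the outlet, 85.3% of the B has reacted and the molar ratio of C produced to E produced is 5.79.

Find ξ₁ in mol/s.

Conversion of B: B consumed = 0.853 × 258 = 220.1 mol/s = 1ξ₁ + 1ξ₂.
Selectivity: 2ξ₁ / (1ξ₂) = 5.79 → ξ₁ = 2.895 ξ₂.
Substitute: (1·2.895 + 1) ξ₂ = 220.1 → ξ₂ = 56.5 mol/s, ξ₁ = 163.6 mol/s.
Outlet amounts (n = n₀ + Σ ν·ξ):
  B: 258 − 1(163.6) − 1(56.5) = 37.93
  D: 1140 − 2(163.6) − 1(56.5) = 756.4
  C: 0 + 2(163.6) = 327.1
  E: 0 + 1(56.5) = 56.5

ξ₁ = 164 mol/s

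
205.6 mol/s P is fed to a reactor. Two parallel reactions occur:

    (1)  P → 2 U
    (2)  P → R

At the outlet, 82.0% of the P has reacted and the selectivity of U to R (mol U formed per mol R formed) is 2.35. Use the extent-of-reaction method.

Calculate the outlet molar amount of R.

77.5 mol/s

Conversion of P: P consumed = 0.82 × 205.6 = 168.6 mol/s = 1ξ₁ + 1ξ₂.
Selectivity: 2ξ₁ / (1ξ₂) = 2.35 → ξ₁ = 1.175 ξ₂.
Substitute: (1·1.175 + 1) ξ₂ = 168.6 → ξ₂ = 77.51 mol/s, ξ₁ = 91.08 mol/s.
Outlet amounts (n = n₀ + Σ ν·ξ):
  P: 205.6 − 1(91.08) − 1(77.51) = 37.01
  U: 0 + 2(91.08) = 182.2
  R: 0 + 1(77.51) = 77.51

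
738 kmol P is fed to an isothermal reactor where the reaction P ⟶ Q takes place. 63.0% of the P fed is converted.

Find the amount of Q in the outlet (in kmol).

P reacted = 0.63 × 738 = 464.9 kmol; ν_P = −1, so ξ = 464.9/1 = 464.9 kmol.
Outlet amounts (n = n₀ + ν ξ):
  P: 738 − 1(464.9) = 273.1
  Q: 0 + 1(464.9) = 464.9

465 kmol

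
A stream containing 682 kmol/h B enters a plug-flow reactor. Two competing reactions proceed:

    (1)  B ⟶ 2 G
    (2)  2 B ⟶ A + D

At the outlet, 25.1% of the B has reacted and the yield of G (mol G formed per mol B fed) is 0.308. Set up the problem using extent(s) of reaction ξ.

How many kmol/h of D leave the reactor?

33.1 kmol/h

Yield of G: 2ξ₁ / 682 = 0.308 → ξ₁ = 105 kmol/h.
Conversion of B: 1ξ₁ + 2ξ₂ = 0.251 × 682 = 171.2 → ξ₂ = 33.08 kmol/h.
Outlet amounts (n = n₀ + Σ ν·ξ):
  B: 682 − 1(105) − 2(33.08) = 510.8
  G: 0 + 2(105) = 210.1
  A: 0 + 1(33.08) = 33.08
  D: 0 + 1(33.08) = 33.08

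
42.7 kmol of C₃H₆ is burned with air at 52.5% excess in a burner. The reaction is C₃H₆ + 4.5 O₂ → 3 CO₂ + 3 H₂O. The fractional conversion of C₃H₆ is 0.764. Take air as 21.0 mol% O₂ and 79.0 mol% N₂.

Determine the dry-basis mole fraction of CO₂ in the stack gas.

0.0721

Stoichiometric O₂ = 4.5 × 42.7 = 192.2 kmol; O₂ fed = 192.2 × 1.525 = 293 kmol.
N₂ fed = 293 × 79/21 = 1102 kmol.
Fuel reacted = 0.764 × 42.7 → ξ = 32.62 kmol.
Outlet (n = n₀ + ν ξ):
  C₃H₆: 42.7 − 1(32.62) = 10.08
  O₂: 293 − 4.5(32.62) = 146.2
  N₂: 1102 (inert)
  CO₂: 0 + 3(32.62) = 97.87
  H₂O: 0 + 3(32.62) = 97.87
Dry total = 1357 kmol; y_CO₂ (dry) = 97.87 / 1357 = 0.07215.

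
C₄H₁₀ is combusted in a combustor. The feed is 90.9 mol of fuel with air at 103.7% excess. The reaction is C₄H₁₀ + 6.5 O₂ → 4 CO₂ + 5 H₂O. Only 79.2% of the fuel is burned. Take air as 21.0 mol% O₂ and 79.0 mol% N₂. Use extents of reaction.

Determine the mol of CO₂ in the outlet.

288 mol

Stoichiometric O₂ = 6.5 × 90.9 = 590.9 mol; O₂ fed = 590.9 × 2.037 = 1204 mol.
N₂ fed = 1204 × 79/21 = 4528 mol.
Fuel reacted = 0.792 × 90.9 → ξ = 71.99 mol.
Outlet (n = n₀ + ν ξ):
  C₄H₁₀: 90.9 − 1(71.99) = 18.91
  O₂: 1204 − 6.5(71.99) = 735.6
  N₂: 4528 (inert)
  CO₂: 0 + 4(71.99) = 288
  H₂O: 0 + 5(71.99) = 360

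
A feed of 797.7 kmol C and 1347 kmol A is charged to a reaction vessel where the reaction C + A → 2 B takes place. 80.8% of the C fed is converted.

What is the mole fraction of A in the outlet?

0.328

C reacted = 0.808 × 797.7 = 644.5 kmol; ν_C = −1, so ξ = 644.5/1 = 644.5 kmol.
Outlet amounts (n = n₀ + ν ξ):
  C: 797.7 − 1(644.5) = 153.2
  A: 1347 − 1(644.5) = 702.5
  B: 0 + 2(644.5) = 1289
Total out = 2145 kmol; y_A = 702.5 / 2145 = 0.3275.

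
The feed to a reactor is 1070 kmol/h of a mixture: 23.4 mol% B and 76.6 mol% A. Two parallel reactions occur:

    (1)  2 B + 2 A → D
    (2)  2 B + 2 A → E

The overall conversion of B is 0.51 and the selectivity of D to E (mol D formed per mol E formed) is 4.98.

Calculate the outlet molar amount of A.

Conversion of B: B consumed = 0.51 × 250.4 = 127.7 kmol/h = 2ξ₁ + 2ξ₂.
Selectivity: 1ξ₁ / (1ξ₂) = 4.98 → ξ₁ = 4.98 ξ₂.
Substitute: (2·4.98 + 2) ξ₂ = 127.7 → ξ₂ = 10.68 kmol/h, ξ₁ = 53.17 kmol/h.
Outlet amounts (n = n₀ + Σ ν·ξ):
  B: 250.4 − 2(53.17) − 2(10.68) = 122.7
  A: 819.6 − 2(53.17) − 2(10.68) = 691.9
  D: 0 + 1(53.17) = 53.17
  E: 0 + 1(10.68) = 10.68

692 kmol/h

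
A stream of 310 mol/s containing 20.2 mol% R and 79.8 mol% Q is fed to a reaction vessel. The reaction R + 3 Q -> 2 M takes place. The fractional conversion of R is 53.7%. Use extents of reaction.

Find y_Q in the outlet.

R reacted = 0.537 × 62.62 = 33.63 mol/s; ν_R = −1, so ξ = 33.63/1 = 33.63 mol/s.
Outlet amounts (n = n₀ + ν ξ):
  R: 62.62 − 1(33.63) = 28.99
  Q: 247.4 − 3(33.63) = 146.5
  M: 0 + 2(33.63) = 67.25
Total out = 242.7 mol/s; y_Q = 146.5 / 242.7 = 0.6035.

0.604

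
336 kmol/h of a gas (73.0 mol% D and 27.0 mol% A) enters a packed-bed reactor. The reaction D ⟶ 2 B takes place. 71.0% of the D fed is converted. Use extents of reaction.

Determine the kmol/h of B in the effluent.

348 kmol/h

D reacted = 0.71 × 245.3 = 174.1 kmol/h; ν_D = −1, so ξ = 174.1/1 = 174.1 kmol/h.
Outlet amounts (n = n₀ + ν ξ):
  D: 245.3 − 1(174.1) = 71.13
  B: 0 + 2(174.1) = 348.3
  A: 90.72 (inert)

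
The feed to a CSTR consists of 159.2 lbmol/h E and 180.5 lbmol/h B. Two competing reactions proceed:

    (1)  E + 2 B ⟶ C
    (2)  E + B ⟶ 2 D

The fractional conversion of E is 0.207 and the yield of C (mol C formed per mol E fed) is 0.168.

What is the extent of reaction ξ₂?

Yield of C: 1ξ₁ / 159.2 = 0.168 → ξ₁ = 26.75 lbmol/h.
Conversion of E: 1ξ₁ + 1ξ₂ = 0.207 × 159.2 = 32.95 → ξ₂ = 6.209 lbmol/h.
Outlet amounts (n = n₀ + Σ ν·ξ):
  E: 159.2 − 1(26.75) − 1(6.209) = 126.2
  B: 180.5 − 2(26.75) − 1(6.209) = 120.8
  C: 0 + 1(26.75) = 26.75
  D: 0 + 2(6.209) = 12.42

ξ₂ = 6.21 lbmol/h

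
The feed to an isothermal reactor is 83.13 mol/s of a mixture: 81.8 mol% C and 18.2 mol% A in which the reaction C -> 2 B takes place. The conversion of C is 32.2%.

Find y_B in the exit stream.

0.417

C reacted = 0.322 × 68 = 21.9 mol/s; ν_C = −1, so ξ = 21.9/1 = 21.9 mol/s.
Outlet amounts (n = n₀ + ν ξ):
  C: 68 − 1(21.9) = 46.1
  B: 0 + 2(21.9) = 43.79
  A: 15.13 (inert)
Total out = 105 mol/s; y_B = 43.79 / 105 = 0.417.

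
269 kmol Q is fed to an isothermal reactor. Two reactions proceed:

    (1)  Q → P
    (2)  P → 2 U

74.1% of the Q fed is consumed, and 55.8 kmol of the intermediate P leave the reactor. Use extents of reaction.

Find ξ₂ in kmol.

ξ₂ = 144 kmol

Conversion of Q: Q consumed = 1ξ₁ = 0.741 × 269 → ξ₁ = 199.3 kmol.
P balance: n_P = 0 + 1ξ₁ − 1ξ₂ = 55.8 → ξ₂ = (1·199.3 − 55.8)/1 = 143.5 kmol.
Outlet amounts (n = n₀ + Σ ν·ξ):
  Q: 269 − 1(199.3) = 69.67
  P: 0 + 1(199.3) − 1(143.5) = 55.8
  U: 0 + 2(143.5) = 287.1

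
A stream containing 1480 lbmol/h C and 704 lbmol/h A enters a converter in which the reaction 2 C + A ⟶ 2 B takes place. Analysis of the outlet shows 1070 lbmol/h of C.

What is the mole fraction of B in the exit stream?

0.207

For C: n = n₀ − 2ξ → 1070 = 1480 − 2ξ, giving ξ = 205 lbmol/h.
Outlet amounts (n = n₀ + ν ξ):
  C: 1480 − 2(205) = 1070
  A: 704 − 1(205) = 499
  B: 0 + 2(205) = 410
Total out = 1979 lbmol/h; y_B = 410 / 1979 = 0.2072.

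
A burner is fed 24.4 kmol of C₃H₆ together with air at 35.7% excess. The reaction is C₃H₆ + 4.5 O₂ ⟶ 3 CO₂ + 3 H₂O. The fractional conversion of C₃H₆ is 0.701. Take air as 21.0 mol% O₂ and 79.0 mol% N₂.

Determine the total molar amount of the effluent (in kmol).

Stoichiometric O₂ = 4.5 × 24.4 = 109.8 kmol; O₂ fed = 109.8 × 1.357 = 149 kmol.
N₂ fed = 149 × 79/21 = 560.5 kmol.
Fuel reacted = 0.701 × 24.4 → ξ = 17.1 kmol.
Outlet (n = n₀ + ν ξ):
  C₃H₆: 24.4 − 1(17.1) = 7.296
  O₂: 149 − 4.5(17.1) = 72.03
  N₂: 560.5 (inert)
  CO₂: 0 + 3(17.1) = 51.31
  H₂O: 0 + 3(17.1) = 51.31
Total out = 7.296 + 72.03 + 560.5 + 51.31 + 51.31 = 742.5 kmol.

742 kmol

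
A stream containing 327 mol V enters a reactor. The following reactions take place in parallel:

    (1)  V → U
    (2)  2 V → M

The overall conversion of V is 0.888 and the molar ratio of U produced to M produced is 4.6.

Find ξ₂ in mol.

Conversion of V: V consumed = 0.888 × 327 = 290.4 mol = 1ξ₁ + 2ξ₂.
Selectivity: 1ξ₁ / (1ξ₂) = 4.6 → ξ₁ = 4.6 ξ₂.
Substitute: (1·4.6 + 2) ξ₂ = 290.4 → ξ₂ = 44 mol, ξ₁ = 202.4 mol.
Outlet amounts (n = n₀ + Σ ν·ξ):
  V: 327 − 1(202.4) − 2(44) = 36.62
  U: 0 + 1(202.4) = 202.4
  M: 0 + 1(44) = 44

ξ₂ = 44 mol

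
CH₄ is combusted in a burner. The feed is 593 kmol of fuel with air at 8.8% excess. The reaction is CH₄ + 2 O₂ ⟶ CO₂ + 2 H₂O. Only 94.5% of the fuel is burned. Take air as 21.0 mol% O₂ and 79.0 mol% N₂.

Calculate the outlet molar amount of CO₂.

560 kmol

Stoichiometric O₂ = 2 × 593 = 1186 kmol; O₂ fed = 1186 × 1.088 = 1290 kmol.
N₂ fed = 1290 × 79/21 = 4854 kmol.
Fuel reacted = 0.945 × 593 → ξ = 560.4 kmol.
Outlet (n = n₀ + ν ξ):
  CH₄: 593 − 1(560.4) = 32.62
  O₂: 1290 − 2(560.4) = 169.6
  N₂: 4854 (inert)
  CO₂: 0 + 1(560.4) = 560.4
  H₂O: 0 + 2(560.4) = 1121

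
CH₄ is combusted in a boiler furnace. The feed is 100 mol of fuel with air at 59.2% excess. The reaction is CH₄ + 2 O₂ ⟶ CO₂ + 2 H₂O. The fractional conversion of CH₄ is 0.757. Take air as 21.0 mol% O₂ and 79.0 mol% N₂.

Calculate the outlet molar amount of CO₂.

75.7 mol

Stoichiometric O₂ = 2 × 100 = 200 mol; O₂ fed = 200 × 1.592 = 318.4 mol.
N₂ fed = 318.4 × 79/21 = 1198 mol.
Fuel reacted = 0.757 × 100 → ξ = 75.7 mol.
Outlet (n = n₀ + ν ξ):
  CH₄: 100 − 1(75.7) = 24.3
  O₂: 318.4 − 2(75.7) = 167
  N₂: 1198 (inert)
  CO₂: 0 + 1(75.7) = 75.7
  H₂O: 0 + 2(75.7) = 151.4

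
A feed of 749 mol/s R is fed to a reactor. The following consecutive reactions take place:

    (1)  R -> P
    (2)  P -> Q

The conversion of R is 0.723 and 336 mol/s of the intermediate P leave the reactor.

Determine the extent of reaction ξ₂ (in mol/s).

Conversion of R: R consumed = 1ξ₁ = 0.723 × 749 → ξ₁ = 541.5 mol/s.
P balance: n_P = 0 + 1ξ₁ − 1ξ₂ = 336 → ξ₂ = (1·541.5 − 336)/1 = 205.5 mol/s.
Outlet amounts (n = n₀ + Σ ν·ξ):
  R: 749 − 1(541.5) = 207.5
  P: 0 + 1(541.5) − 1(205.5) = 336
  Q: 0 + 1(205.5) = 205.5

ξ₂ = 206 mol/s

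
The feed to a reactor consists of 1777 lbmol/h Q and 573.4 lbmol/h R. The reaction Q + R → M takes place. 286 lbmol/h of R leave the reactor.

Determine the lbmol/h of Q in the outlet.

For R: n = n₀ − 1ξ → 286 = 573.4 − 1ξ, giving ξ = 287.4 lbmol/h.
Outlet amounts (n = n₀ + ν ξ):
  Q: 1777 − 1(287.4) = 1490
  R: 573.4 − 1(287.4) = 286
  M: 0 + 1(287.4) = 287.4

1490 lbmol/h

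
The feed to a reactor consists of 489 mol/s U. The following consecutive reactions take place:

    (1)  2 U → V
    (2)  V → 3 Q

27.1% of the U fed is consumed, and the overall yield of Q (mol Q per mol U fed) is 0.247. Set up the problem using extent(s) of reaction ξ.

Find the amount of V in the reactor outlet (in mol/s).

26 mol/s

Conversion of U: U consumed = 2ξ₁ = 0.271 × 489 → ξ₁ = 66.26 mol/s.
Yield of Q: 3ξ₂ / 489 = 0.247 → ξ₂ = 40.26 mol/s.
Outlet amounts (n = n₀ + Σ ν·ξ):
  U: 489 − 2(66.26) = 356.5
  V: 0 + 1(66.26) − 1(40.26) = 26
  Q: 0 + 3(40.26) = 120.8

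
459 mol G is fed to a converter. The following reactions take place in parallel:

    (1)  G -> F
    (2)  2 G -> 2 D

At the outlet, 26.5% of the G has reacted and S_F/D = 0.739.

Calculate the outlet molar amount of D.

69.9 mol

Conversion of G: G consumed = 0.265 × 459 = 121.6 mol = 1ξ₁ + 2ξ₂.
Selectivity: 1ξ₁ / (2ξ₂) = 0.739 → ξ₁ = 1.478 ξ₂.
Substitute: (1·1.478 + 2) ξ₂ = 121.6 → ξ₂ = 34.97 mol, ξ₁ = 51.69 mol.
Outlet amounts (n = n₀ + Σ ν·ξ):
  G: 459 − 1(51.69) − 2(34.97) = 337.4
  F: 0 + 1(51.69) = 51.69
  D: 0 + 2(34.97) = 69.95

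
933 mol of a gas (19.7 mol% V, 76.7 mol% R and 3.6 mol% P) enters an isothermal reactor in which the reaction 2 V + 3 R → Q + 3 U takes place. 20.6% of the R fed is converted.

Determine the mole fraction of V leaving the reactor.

R reacted = 0.206 × 715.6 = 147.4 mol; ν_R = −3, so ξ = 147.4/3 = 49.14 mol.
Outlet amounts (n = n₀ + ν ξ):
  V: 183.8 − 2(49.14) = 85.52
  R: 715.6 − 3(49.14) = 568.2
  Q: 0 + 1(49.14) = 49.14
  U: 0 + 3(49.14) = 147.4
  P: 33.59 (inert)
Total out = 883.9 mol; y_V = 85.52 / 883.9 = 0.09676.

0.0968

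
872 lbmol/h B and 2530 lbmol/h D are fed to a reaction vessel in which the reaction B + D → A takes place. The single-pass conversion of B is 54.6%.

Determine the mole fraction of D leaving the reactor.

B reacted = 0.546 × 872 = 476.1 lbmol/h; ν_B = −1, so ξ = 476.1/1 = 476.1 lbmol/h.
Outlet amounts (n = n₀ + ν ξ):
  B: 872 − 1(476.1) = 395.9
  D: 2530 − 1(476.1) = 2054
  A: 0 + 1(476.1) = 476.1
Total out = 2926 lbmol/h; y_D = 2054 / 2926 = 0.702.

0.702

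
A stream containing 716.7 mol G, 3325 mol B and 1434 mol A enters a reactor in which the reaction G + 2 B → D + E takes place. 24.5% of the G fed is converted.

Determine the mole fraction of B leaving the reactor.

0.561

G reacted = 0.245 × 716.7 = 175.6 mol; ν_G = −1, so ξ = 175.6/1 = 175.6 mol.
Outlet amounts (n = n₀ + ν ξ):
  G: 716.7 − 1(175.6) = 541.1
  B: 3325 − 2(175.6) = 2974
  D: 0 + 1(175.6) = 175.6
  E: 0 + 1(175.6) = 175.6
  A: 1434 (inert)
Total out = 5300 mol; y_B = 2974 / 5300 = 0.5611.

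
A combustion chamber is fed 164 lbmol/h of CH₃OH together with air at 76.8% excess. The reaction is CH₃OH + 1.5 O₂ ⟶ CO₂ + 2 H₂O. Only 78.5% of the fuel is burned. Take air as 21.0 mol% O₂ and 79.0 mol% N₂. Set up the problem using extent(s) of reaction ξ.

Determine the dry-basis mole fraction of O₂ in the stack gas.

Stoichiometric O₂ = 1.5 × 164 = 246 lbmol/h; O₂ fed = 246 × 1.768 = 434.9 lbmol/h.
N₂ fed = 434.9 × 79/21 = 1636 lbmol/h.
Fuel reacted = 0.785 × 164 → ξ = 128.7 lbmol/h.
Outlet (n = n₀ + ν ξ):
  CH₃OH: 164 − 1(128.7) = 35.26
  O₂: 434.9 − 1.5(128.7) = 241.8
  N₂: 1636 (inert)
  CO₂: 0 + 1(128.7) = 128.7
  H₂O: 0 + 2(128.7) = 257.5
Dry total = 2042 lbmol/h; y_O₂ (dry) = 241.8 / 2042 = 0.1184.

0.118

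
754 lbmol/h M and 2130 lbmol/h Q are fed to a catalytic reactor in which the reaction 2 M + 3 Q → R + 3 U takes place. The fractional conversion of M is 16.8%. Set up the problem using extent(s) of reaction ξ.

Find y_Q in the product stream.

M reacted = 0.168 × 754 = 126.7 lbmol/h; ν_M = −2, so ξ = 126.7/2 = 63.34 lbmol/h.
Outlet amounts (n = n₀ + ν ξ):
  M: 754 − 2(63.34) = 627.3
  Q: 2130 − 3(63.34) = 1940
  R: 0 + 1(63.34) = 63.34
  U: 0 + 3(63.34) = 190
Total out = 2821 lbmol/h; y_Q = 1940 / 2821 = 0.6878.

0.688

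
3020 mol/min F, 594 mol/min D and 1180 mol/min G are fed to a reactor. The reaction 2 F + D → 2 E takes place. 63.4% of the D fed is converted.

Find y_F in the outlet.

0.513

D reacted = 0.634 × 594 = 376.6 mol/min; ν_D = −1, so ξ = 376.6/1 = 376.6 mol/min.
Outlet amounts (n = n₀ + ν ξ):
  F: 3020 − 2(376.6) = 2267
  D: 594 − 1(376.6) = 217.4
  E: 0 + 2(376.6) = 753.2
  G: 1180 (inert)
Total out = 4417 mol/min; y_F = 2267 / 4417 = 0.5132.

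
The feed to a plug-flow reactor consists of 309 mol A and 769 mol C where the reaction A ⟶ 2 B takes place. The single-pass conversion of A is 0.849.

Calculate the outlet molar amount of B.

525 mol

A reacted = 0.849 × 309 = 262.3 mol; ν_A = −1, so ξ = 262.3/1 = 262.3 mol.
Outlet amounts (n = n₀ + ν ξ):
  A: 309 − 1(262.3) = 46.66
  B: 0 + 2(262.3) = 524.7
  C: 769 (inert)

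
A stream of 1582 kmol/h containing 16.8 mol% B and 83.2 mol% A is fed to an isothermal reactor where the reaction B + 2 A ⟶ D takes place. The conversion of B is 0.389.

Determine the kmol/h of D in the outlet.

103 kmol/h

B reacted = 0.389 × 265.8 = 103.4 kmol/h; ν_B = −1, so ξ = 103.4/1 = 103.4 kmol/h.
Outlet amounts (n = n₀ + ν ξ):
  B: 265.8 − 1(103.4) = 162.4
  A: 1316 − 2(103.4) = 1109
  D: 0 + 1(103.4) = 103.4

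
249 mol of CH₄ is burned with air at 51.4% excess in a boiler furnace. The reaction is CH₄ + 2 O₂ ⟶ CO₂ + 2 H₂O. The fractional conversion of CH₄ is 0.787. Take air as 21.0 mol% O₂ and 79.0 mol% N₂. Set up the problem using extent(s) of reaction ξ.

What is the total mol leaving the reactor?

3840 mol

Stoichiometric O₂ = 2 × 249 = 498 mol; O₂ fed = 498 × 1.514 = 754 mol.
N₂ fed = 754 × 79/21 = 2836 mol.
Fuel reacted = 0.787 × 249 → ξ = 196 mol.
Outlet (n = n₀ + ν ξ):
  CH₄: 249 − 1(196) = 53.04
  O₂: 754 − 2(196) = 362
  N₂: 2836 (inert)
  CO₂: 0 + 1(196) = 196
  H₂O: 0 + 2(196) = 391.9
Total out = 53.04 + 362 + 2836 + 196 + 391.9 = 3839 mol.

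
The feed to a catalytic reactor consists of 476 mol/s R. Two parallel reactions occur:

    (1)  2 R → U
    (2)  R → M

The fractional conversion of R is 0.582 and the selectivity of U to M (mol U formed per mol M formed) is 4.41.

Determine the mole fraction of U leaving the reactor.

Conversion of R: R consumed = 0.582 × 476 = 277 mol/s = 2ξ₁ + 1ξ₂.
Selectivity: 1ξ₁ / (1ξ₂) = 4.41 → ξ₁ = 4.41 ξ₂.
Substitute: (2·4.41 + 1) ξ₂ = 277 → ξ₂ = 28.21 mol/s, ξ₁ = 124.4 mol/s.
Outlet amounts (n = n₀ + Σ ν·ξ):
  R: 476 − 2(124.4) − 1(28.21) = 199
  U: 0 + 1(124.4) = 124.4
  M: 0 + 1(28.21) = 28.21
Total out = 351.6 mol/s; y_U = 124.4 / 351.6 = 0.3539.

0.354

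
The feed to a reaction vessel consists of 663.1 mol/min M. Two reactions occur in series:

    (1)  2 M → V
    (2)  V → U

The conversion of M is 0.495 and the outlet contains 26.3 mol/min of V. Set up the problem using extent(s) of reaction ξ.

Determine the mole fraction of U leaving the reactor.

0.276

Conversion of M: M consumed = 2ξ₁ = 0.495 × 663.1 → ξ₁ = 164.1 mol/min.
V balance: n_V = 0 + 1ξ₁ − 1ξ₂ = 26.3 → ξ₂ = (1·164.1 − 26.3)/1 = 137.8 mol/min.
Outlet amounts (n = n₀ + Σ ν·ξ):
  M: 663.1 − 2(164.1) = 334.9
  V: 0 + 1(164.1) − 1(137.8) = 26.3
  U: 0 + 1(137.8) = 137.8
Total out = 499 mol/min; y_U = 137.8 / 499 = 0.2762.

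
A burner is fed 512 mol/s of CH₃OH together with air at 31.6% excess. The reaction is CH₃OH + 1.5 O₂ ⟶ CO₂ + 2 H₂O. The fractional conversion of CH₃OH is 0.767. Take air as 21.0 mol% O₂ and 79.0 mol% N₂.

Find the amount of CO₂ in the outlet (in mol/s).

393 mol/s

Stoichiometric O₂ = 1.5 × 512 = 768 mol/s; O₂ fed = 768 × 1.316 = 1011 mol/s.
N₂ fed = 1011 × 79/21 = 3802 mol/s.
Fuel reacted = 0.767 × 512 → ξ = 392.7 mol/s.
Outlet (n = n₀ + ν ξ):
  CH₃OH: 512 − 1(392.7) = 119.3
  O₂: 1011 − 1.5(392.7) = 421.6
  N₂: 3802 (inert)
  CO₂: 0 + 1(392.7) = 392.7
  H₂O: 0 + 2(392.7) = 785.4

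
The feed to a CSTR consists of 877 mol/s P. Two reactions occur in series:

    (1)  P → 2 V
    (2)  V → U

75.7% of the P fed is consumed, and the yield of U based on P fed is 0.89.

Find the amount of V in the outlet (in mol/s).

Conversion of P: P consumed = 1ξ₁ = 0.757 × 877 → ξ₁ = 663.9 mol/s.
Yield of U: 1ξ₂ / 877 = 0.89 → ξ₂ = 780.5 mol/s.
Outlet amounts (n = n₀ + Σ ν·ξ):
  P: 877 − 1(663.9) = 213.1
  V: 0 + 2(663.9) − 1(780.5) = 547.2
  U: 0 + 1(780.5) = 780.5

547 mol/s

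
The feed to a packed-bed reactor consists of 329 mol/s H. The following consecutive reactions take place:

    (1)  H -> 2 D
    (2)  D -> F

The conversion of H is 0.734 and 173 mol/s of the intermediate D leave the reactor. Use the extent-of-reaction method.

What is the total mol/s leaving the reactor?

Conversion of H: H consumed = 1ξ₁ = 0.734 × 329 → ξ₁ = 241.5 mol/s.
D balance: n_D = 0 + 2ξ₁ − 1ξ₂ = 173 → ξ₂ = (2·241.5 − 173)/1 = 310 mol/s.
Outlet amounts (n = n₀ + Σ ν·ξ):
  H: 329 − 1(241.5) = 87.51
  D: 0 + 2(241.5) − 1(310) = 173
  F: 0 + 1(310) = 310
Total out = 87.51 + 173 + 310 = 570.5 mol/s.

570 mol/s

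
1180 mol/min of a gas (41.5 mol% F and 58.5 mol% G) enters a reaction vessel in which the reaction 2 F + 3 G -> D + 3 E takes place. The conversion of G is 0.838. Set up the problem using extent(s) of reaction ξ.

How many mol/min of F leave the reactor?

G reacted = 0.838 × 690.3 = 578.5 mol/min; ν_G = −3, so ξ = 578.5/3 = 192.8 mol/min.
Outlet amounts (n = n₀ + ν ξ):
  F: 489.7 − 2(192.8) = 104.1
  G: 690.3 − 3(192.8) = 111.8
  D: 0 + 1(192.8) = 192.8
  E: 0 + 3(192.8) = 578.5

104 mol/min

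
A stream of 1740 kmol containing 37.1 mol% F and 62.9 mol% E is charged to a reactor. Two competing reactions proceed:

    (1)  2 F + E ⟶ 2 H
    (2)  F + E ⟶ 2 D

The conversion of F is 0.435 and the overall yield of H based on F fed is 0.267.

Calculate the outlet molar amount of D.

Yield of H: 2ξ₁ / 645.5 = 0.267 → ξ₁ = 86.18 kmol.
Conversion of F: 2ξ₁ + 1ξ₂ = 0.435 × 645.5 = 280.8 → ξ₂ = 108.5 kmol.
Outlet amounts (n = n₀ + Σ ν·ξ):
  F: 645.5 − 2(86.18) − 1(108.5) = 364.7
  E: 1094 − 1(86.18) − 1(108.5) = 899.8
  H: 0 + 2(86.18) = 172.4
  D: 0 + 2(108.5) = 216.9

217 kmol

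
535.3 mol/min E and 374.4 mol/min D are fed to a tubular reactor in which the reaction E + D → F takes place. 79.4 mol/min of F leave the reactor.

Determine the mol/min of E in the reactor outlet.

456 mol/min

For F: n = n₀ + 1ξ → 79.4 = 0 + 1ξ, giving ξ = 79.4 mol/min.
Outlet amounts (n = n₀ + ν ξ):
  E: 535.3 − 1(79.4) = 455.9
  D: 374.4 − 1(79.4) = 295
  F: 0 + 1(79.4) = 79.4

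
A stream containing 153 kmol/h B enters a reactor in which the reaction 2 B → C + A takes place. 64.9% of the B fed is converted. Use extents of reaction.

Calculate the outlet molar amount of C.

49.6 kmol/h

B reacted = 0.649 × 153 = 99.3 kmol/h; ν_B = −2, so ξ = 99.3/2 = 49.65 kmol/h.
Outlet amounts (n = n₀ + ν ξ):
  B: 153 − 2(49.65) = 53.7
  C: 0 + 1(49.65) = 49.65
  A: 0 + 1(49.65) = 49.65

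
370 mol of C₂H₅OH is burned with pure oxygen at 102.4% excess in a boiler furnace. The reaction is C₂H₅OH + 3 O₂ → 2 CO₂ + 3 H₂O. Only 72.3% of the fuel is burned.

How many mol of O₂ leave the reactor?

Stoichiometric O₂ = 3 × 370 = 1110 mol; O₂ fed = 1110 × 2.024 = 2247 mol.
Fuel reacted = 0.723 × 370 → ξ = 267.5 mol.
Outlet (n = n₀ + ν ξ):
  C₂H₅OH: 370 − 1(267.5) = 102.5
  O₂: 2247 − 3(267.5) = 1444
  CO₂: 0 + 2(267.5) = 535
  H₂O: 0 + 3(267.5) = 802.5

1440 mol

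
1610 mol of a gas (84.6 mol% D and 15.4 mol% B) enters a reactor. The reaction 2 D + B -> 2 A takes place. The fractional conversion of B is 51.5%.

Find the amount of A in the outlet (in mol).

255 mol

B reacted = 0.515 × 247.9 = 127.7 mol; ν_B = −1, so ξ = 127.7/1 = 127.7 mol.
Outlet amounts (n = n₀ + ν ξ):
  D: 1362 − 2(127.7) = 1107
  B: 247.9 − 1(127.7) = 120.3
  A: 0 + 2(127.7) = 255.4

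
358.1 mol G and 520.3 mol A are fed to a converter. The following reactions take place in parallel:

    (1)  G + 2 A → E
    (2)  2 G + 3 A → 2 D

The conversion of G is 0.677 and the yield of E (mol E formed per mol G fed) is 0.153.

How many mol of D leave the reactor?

Yield of E: 1ξ₁ / 358.1 = 0.153 → ξ₁ = 54.79 mol.
Conversion of G: 1ξ₁ + 2ξ₂ = 0.677 × 358.1 = 242.4 → ξ₂ = 93.82 mol.
Outlet amounts (n = n₀ + Σ ν·ξ):
  G: 358.1 − 1(54.79) − 2(93.82) = 115.7
  A: 520.3 − 2(54.79) − 3(93.82) = 129.3
  E: 0 + 1(54.79) = 54.79
  D: 0 + 2(93.82) = 187.6

188 mol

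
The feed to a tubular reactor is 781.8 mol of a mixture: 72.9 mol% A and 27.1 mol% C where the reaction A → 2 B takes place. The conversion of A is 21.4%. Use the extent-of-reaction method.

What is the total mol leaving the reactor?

A reacted = 0.214 × 569.9 = 122 mol; ν_A = −1, so ξ = 122/1 = 122 mol.
Outlet amounts (n = n₀ + ν ξ):
  A: 569.9 − 1(122) = 448
  B: 0 + 2(122) = 243.9
  C: 211.9 (inert)
Total out = 448 + 243.9 + 211.9 = 903.8 mol.

904 mol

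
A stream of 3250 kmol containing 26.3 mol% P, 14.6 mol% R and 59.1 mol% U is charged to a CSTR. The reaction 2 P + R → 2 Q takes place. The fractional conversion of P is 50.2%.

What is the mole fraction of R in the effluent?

P reacted = 0.502 × 854.8 = 429.1 kmol; ν_P = −2, so ξ = 429.1/2 = 214.5 kmol.
Outlet amounts (n = n₀ + ν ξ):
  P: 854.8 − 2(214.5) = 425.7
  R: 474.5 − 1(214.5) = 260
  Q: 0 + 2(214.5) = 429.1
  U: 1921 (inert)
Total out = 3035 kmol; y_R = 260 / 3035 = 0.08564.

0.0856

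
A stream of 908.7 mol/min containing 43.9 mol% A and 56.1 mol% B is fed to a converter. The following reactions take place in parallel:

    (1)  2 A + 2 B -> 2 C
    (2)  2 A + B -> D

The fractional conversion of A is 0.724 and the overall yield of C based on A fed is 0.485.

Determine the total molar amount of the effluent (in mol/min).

Yield of C: 2ξ₁ / 398.9 = 0.485 → ξ₁ = 96.74 mol/min.
Conversion of A: 2ξ₁ + 2ξ₂ = 0.724 × 398.9 = 288.8 → ξ₂ = 47.67 mol/min.
Outlet amounts (n = n₀ + Σ ν·ξ):
  A: 398.9 − 2(96.74) − 2(47.67) = 110.1
  B: 509.8 − 2(96.74) − 1(47.67) = 268.6
  C: 0 + 2(96.74) = 193.5
  D: 0 + 1(47.67) = 47.67
Total out = 110.1 + 268.6 + 193.5 + 47.67 = 619.9 mol/min.

620 mol/min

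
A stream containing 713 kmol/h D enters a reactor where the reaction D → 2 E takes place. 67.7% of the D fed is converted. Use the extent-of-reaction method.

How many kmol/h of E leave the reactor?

965 kmol/h

D reacted = 0.677 × 713 = 482.7 kmol/h; ν_D = −1, so ξ = 482.7/1 = 482.7 kmol/h.
Outlet amounts (n = n₀ + ν ξ):
  D: 713 − 1(482.7) = 230.3
  E: 0 + 2(482.7) = 965.4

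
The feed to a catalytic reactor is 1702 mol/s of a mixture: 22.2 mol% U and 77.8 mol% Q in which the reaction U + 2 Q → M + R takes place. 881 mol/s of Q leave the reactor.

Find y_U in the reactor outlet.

0.106

For Q: n = n₀ − 2ξ → 881 = 1324 − 2ξ, giving ξ = 221.6 mol/s.
Outlet amounts (n = n₀ + ν ξ):
  U: 377.8 − 1(221.6) = 156.3
  Q: 1324 − 2(221.6) = 881
  M: 0 + 1(221.6) = 221.6
  R: 0 + 1(221.6) = 221.6
Total out = 1480 mol/s; y_U = 156.3 / 1480 = 0.1056.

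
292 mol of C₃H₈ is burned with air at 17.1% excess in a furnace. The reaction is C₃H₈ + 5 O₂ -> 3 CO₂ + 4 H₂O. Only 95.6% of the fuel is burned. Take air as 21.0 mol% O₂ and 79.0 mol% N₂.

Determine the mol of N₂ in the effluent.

Stoichiometric O₂ = 5 × 292 = 1460 mol; O₂ fed = 1460 × 1.171 = 1710 mol.
N₂ fed = 1710 × 79/21 = 6432 mol.
Fuel reacted = 0.956 × 292 → ξ = 279.2 mol.
Outlet (n = n₀ + ν ξ):
  C₃H₈: 292 − 1(279.2) = 12.85
  O₂: 1710 − 5(279.2) = 313.9
  N₂: 6432 (inert)
  CO₂: 0 + 3(279.2) = 837.5
  H₂O: 0 + 4(279.2) = 1117

6430 mol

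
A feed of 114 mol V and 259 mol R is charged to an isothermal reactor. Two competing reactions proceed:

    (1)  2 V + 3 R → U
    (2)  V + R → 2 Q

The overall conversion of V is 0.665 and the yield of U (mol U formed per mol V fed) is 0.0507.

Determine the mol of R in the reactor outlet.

177 mol

Yield of U: 1ξ₁ / 114 = 0.0507 → ξ₁ = 5.78 mol.
Conversion of V: 2ξ₁ + 1ξ₂ = 0.665 × 114 = 75.81 → ξ₂ = 64.25 mol.
Outlet amounts (n = n₀ + Σ ν·ξ):
  V: 114 − 2(5.78) − 1(64.25) = 38.19
  R: 259 − 3(5.78) − 1(64.25) = 177.4
  U: 0 + 1(5.78) = 5.78
  Q: 0 + 2(64.25) = 128.5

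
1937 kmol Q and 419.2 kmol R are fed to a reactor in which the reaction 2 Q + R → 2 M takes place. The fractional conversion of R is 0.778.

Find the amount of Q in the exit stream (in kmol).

R reacted = 0.778 × 419.2 = 326.1 kmol; ν_R = −1, so ξ = 326.1/1 = 326.1 kmol.
Outlet amounts (n = n₀ + ν ξ):
  Q: 1937 − 2(326.1) = 1285
  R: 419.2 − 1(326.1) = 93.06
  M: 0 + 2(326.1) = 652.3

1280 kmol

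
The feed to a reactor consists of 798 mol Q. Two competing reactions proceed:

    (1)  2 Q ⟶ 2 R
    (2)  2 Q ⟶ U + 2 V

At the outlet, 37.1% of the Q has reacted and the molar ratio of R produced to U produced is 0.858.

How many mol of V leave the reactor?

207 mol

Conversion of Q: Q consumed = 0.371 × 798 = 296.1 mol = 2ξ₁ + 2ξ₂.
Selectivity: 2ξ₁ / (1ξ₂) = 0.858 → ξ₁ = 0.429 ξ₂.
Substitute: (2·0.429 + 2) ξ₂ = 296.1 → ξ₂ = 103.6 mol, ξ₁ = 44.44 mol.
Outlet amounts (n = n₀ + Σ ν·ξ):
  Q: 798 − 2(44.44) − 2(103.6) = 501.9
  R: 0 + 2(44.44) = 88.88
  U: 0 + 1(103.6) = 103.6
  V: 0 + 2(103.6) = 207.2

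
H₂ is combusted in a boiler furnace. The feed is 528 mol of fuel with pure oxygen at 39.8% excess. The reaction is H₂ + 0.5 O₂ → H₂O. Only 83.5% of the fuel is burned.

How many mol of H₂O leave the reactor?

441 mol

Stoichiometric O₂ = 0.5 × 528 = 264 mol; O₂ fed = 264 × 1.398 = 369.1 mol.
Fuel reacted = 0.835 × 528 → ξ = 440.9 mol.
Outlet (n = n₀ + ν ξ):
  H₂: 528 − 1(440.9) = 87.12
  O₂: 369.1 − 0.5(440.9) = 148.6
  H₂O: 0 + 1(440.9) = 440.9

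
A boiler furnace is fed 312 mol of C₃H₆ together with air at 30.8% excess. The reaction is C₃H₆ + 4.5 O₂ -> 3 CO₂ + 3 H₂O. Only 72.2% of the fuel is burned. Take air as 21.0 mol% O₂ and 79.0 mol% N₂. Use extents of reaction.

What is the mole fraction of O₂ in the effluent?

Stoichiometric O₂ = 4.5 × 312 = 1404 mol; O₂ fed = 1404 × 1.308 = 1836 mol.
N₂ fed = 1836 × 79/21 = 6908 mol.
Fuel reacted = 0.722 × 312 → ξ = 225.3 mol.
Outlet (n = n₀ + ν ξ):
  C₃H₆: 312 − 1(225.3) = 86.74
  O₂: 1836 − 4.5(225.3) = 822.7
  N₂: 6908 (inert)
  CO₂: 0 + 3(225.3) = 675.8
  H₂O: 0 + 3(225.3) = 675.8
Total out = 9170 mol; y_O₂ = 822.7 / 9170 = 0.08973.

0.0897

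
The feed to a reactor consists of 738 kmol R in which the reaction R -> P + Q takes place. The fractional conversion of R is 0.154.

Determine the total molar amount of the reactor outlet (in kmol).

R reacted = 0.154 × 738 = 113.7 kmol; ν_R = −1, so ξ = 113.7/1 = 113.7 kmol.
Outlet amounts (n = n₀ + ν ξ):
  R: 738 − 1(113.7) = 624.3
  P: 0 + 1(113.7) = 113.7
  Q: 0 + 1(113.7) = 113.7
Total out = 624.3 + 113.7 + 113.7 = 851.7 kmol.

852 kmol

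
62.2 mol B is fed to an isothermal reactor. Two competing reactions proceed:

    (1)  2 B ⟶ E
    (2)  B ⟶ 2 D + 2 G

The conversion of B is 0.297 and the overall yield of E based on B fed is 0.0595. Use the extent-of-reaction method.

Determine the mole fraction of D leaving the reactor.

0.241

Yield of E: 1ξ₁ / 62.2 = 0.0595 → ξ₁ = 3.701 mol.
Conversion of B: 2ξ₁ + 1ξ₂ = 0.297 × 62.2 = 18.47 → ξ₂ = 11.07 mol.
Outlet amounts (n = n₀ + Σ ν·ξ):
  B: 62.2 − 2(3.701) − 1(11.07) = 43.73
  E: 0 + 1(3.701) = 3.701
  D: 0 + 2(11.07) = 22.14
  G: 0 + 2(11.07) = 22.14
Total out = 91.71 mol; y_D = 22.14 / 91.71 = 0.2414.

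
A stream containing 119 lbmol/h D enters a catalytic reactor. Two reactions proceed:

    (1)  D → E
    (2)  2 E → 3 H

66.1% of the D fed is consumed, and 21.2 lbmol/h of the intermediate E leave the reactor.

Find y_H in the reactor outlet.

Conversion of D: D consumed = 1ξ₁ = 0.661 × 119 → ξ₁ = 78.66 lbmol/h.
E balance: n_E = 0 + 1ξ₁ − 2ξ₂ = 21.2 → ξ₂ = (1·78.66 − 21.2)/2 = 28.73 lbmol/h.
Outlet amounts (n = n₀ + Σ ν·ξ):
  D: 119 − 1(78.66) = 40.34
  E: 0 + 1(78.66) − 2(28.73) = 21.2
  H: 0 + 3(28.73) = 86.19
Total out = 147.7 lbmol/h; y_H = 86.19 / 147.7 = 0.5834.

0.583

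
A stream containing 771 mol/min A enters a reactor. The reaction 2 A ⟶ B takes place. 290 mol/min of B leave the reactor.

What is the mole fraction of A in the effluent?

For B: n = n₀ + 1ξ → 290 = 0 + 1ξ, giving ξ = 290 mol/min.
Outlet amounts (n = n₀ + ν ξ):
  A: 771 − 2(290) = 191
  B: 0 + 1(290) = 290
Total out = 481 mol/min; y_A = 191 / 481 = 0.3971.

0.397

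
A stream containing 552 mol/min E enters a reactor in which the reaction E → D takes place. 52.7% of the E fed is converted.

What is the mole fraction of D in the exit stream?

0.527

E reacted = 0.527 × 552 = 290.9 mol/min; ν_E = −1, so ξ = 290.9/1 = 290.9 mol/min.
Outlet amounts (n = n₀ + ν ξ):
  E: 552 − 1(290.9) = 261.1
  D: 0 + 1(290.9) = 290.9
Total out = 552 mol/min; y_D = 290.9 / 552 = 0.527.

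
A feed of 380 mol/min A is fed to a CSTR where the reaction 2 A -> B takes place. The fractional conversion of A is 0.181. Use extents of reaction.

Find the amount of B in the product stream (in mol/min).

A reacted = 0.181 × 380 = 68.78 mol/min; ν_A = −2, so ξ = 68.78/2 = 34.39 mol/min.
Outlet amounts (n = n₀ + ν ξ):
  A: 380 − 2(34.39) = 311.2
  B: 0 + 1(34.39) = 34.39

34.4 mol/min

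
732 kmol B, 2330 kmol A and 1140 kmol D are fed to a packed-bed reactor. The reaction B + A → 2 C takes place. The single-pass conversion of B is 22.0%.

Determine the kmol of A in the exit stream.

2170 kmol

B reacted = 0.22 × 732 = 161 kmol; ν_B = −1, so ξ = 161/1 = 161 kmol.
Outlet amounts (n = n₀ + ν ξ):
  B: 732 − 1(161) = 571
  A: 2330 − 1(161) = 2169
  C: 0 + 2(161) = 322.1
  D: 1140 (inert)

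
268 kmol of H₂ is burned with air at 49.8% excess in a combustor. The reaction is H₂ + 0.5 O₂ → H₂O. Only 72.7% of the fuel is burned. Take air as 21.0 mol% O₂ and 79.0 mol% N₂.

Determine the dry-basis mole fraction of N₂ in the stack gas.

Stoichiometric O₂ = 0.5 × 268 = 134 kmol; O₂ fed = 134 × 1.498 = 200.7 kmol.
N₂ fed = 200.7 × 79/21 = 755.1 kmol.
Fuel reacted = 0.727 × 268 → ξ = 194.8 kmol.
Outlet (n = n₀ + ν ξ):
  H₂: 268 − 1(194.8) = 73.16
  O₂: 200.7 − 0.5(194.8) = 103.3
  N₂: 755.1 (inert)
  H₂O: 0 + 1(194.8) = 194.8
Dry total = 931.6 kmol; y_N₂ (dry) = 755.1 / 931.6 = 0.8106.

0.811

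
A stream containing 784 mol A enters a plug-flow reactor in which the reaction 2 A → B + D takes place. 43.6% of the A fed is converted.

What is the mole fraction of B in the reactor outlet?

0.218

A reacted = 0.436 × 784 = 341.8 mol; ν_A = −2, so ξ = 341.8/2 = 170.9 mol.
Outlet amounts (n = n₀ + ν ξ):
  A: 784 − 2(170.9) = 442.2
  B: 0 + 1(170.9) = 170.9
  D: 0 + 1(170.9) = 170.9
Total out = 784 mol; y_B = 170.9 / 784 = 0.218.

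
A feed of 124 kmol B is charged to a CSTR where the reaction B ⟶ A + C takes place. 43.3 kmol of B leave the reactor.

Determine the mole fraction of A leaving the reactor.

0.394

For B: n = n₀ − 1ξ → 43.3 = 124 − 1ξ, giving ξ = 80.7 kmol.
Outlet amounts (n = n₀ + ν ξ):
  B: 124 − 1(80.7) = 43.3
  A: 0 + 1(80.7) = 80.7
  C: 0 + 1(80.7) = 80.7
Total out = 204.7 kmol; y_A = 80.7 / 204.7 = 0.3942.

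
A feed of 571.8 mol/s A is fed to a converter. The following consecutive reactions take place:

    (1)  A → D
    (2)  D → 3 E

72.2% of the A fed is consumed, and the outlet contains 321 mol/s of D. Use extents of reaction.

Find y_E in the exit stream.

Conversion of A: A consumed = 1ξ₁ = 0.722 × 571.8 → ξ₁ = 412.8 mol/s.
D balance: n_D = 0 + 1ξ₁ − 1ξ₂ = 321 → ξ₂ = (1·412.8 − 321)/1 = 91.84 mol/s.
Outlet amounts (n = n₀ + Σ ν·ξ):
  A: 571.8 − 1(412.8) = 159
  D: 0 + 1(412.8) − 1(91.84) = 321
  E: 0 + 3(91.84) = 275.5
Total out = 755.5 mol/s; y_E = 275.5 / 755.5 = 0.3647.

0.365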